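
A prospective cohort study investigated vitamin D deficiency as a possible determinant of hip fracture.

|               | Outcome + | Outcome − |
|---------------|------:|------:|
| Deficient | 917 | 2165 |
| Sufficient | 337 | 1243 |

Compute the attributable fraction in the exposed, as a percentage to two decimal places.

28.31

Cells: a = 917, b = 2165, c = 337, d = 1243.
Risk in exposed = 917/3082 = 0.29753; risk in unexposed = 337/1580 = 0.21329.
RR = 0.29753/0.21329 = 1.39497
AR% = (RR − 1)/RR × 100 = (1.39497 − 1)/1.39497 × 100 = 28.3137%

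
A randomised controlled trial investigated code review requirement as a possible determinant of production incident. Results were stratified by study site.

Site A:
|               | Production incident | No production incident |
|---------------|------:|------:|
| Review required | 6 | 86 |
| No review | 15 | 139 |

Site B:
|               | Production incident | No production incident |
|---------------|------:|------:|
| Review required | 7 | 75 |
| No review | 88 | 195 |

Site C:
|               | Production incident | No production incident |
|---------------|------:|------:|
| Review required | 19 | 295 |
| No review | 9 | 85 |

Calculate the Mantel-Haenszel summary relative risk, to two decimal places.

0.42

RR_MH = Σ(aᵢ·n₀ᵢ/nᵢ) / Σ(cᵢ·n₁ᵢ/nᵢ), with n₁ᵢ = aᵢ+bᵢ (exposed), n₀ᵢ = cᵢ+dᵢ (unexposed), nᵢ = n₁ᵢ+n₀ᵢ.
Stratum 1 (Site A): n₁ = 92, n₀ = 154, n = 246; a·n₀/n = 6·154/246 = 3.7561; c·n₁/n = 15·92/246 = 5.6098
Stratum 2 (Site B): n₁ = 82, n₀ = 283, n = 365; a·n₀/n = 7·283/365 = 5.4274; c·n₁/n = 88·82/365 = 19.7699
Stratum 3 (Site C): n₁ = 314, n₀ = 94, n = 408; a·n₀/n = 19·94/408 = 4.3775; c·n₁/n = 9·314/408 = 6.9265
RR_MH = (3.7561 + 5.4274 + 4.3775) / (5.6098 + 19.7699 + 6.9265) = 13.5609 / 32.3061 = 0.41976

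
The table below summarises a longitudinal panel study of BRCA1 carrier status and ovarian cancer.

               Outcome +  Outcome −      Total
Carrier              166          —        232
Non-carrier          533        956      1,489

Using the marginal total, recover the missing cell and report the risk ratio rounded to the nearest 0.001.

1.999

The missing cell is in the exposed row: 232 − 166 = 66.
So a = 166, b = 66, c = 533, d = 956.
RR = [a/(a+b)] / [c/(c+d)] = (166/232) / (533/1489) = 0.71552/0.35796 = 1.99888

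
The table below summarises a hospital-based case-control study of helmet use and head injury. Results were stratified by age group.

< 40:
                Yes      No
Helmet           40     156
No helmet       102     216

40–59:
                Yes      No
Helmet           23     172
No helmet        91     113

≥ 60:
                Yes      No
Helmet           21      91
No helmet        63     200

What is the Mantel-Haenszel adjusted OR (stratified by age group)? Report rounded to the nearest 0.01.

0.40

OR_MH = Σ(aᵢdᵢ/nᵢ) / Σ(bᵢcᵢ/nᵢ), where nᵢ is the stratum total.
Stratum 1 (< 40): n = 514; a·d/n = 40·216/514 = 16.8093; b·c/n = 156·102/514 = 30.9572
Stratum 2 (40–59): n = 399; a·d/n = 23·113/399 = 6.5138; b·c/n = 172·91/399 = 39.2281
Stratum 3 (≥ 60): n = 375; a·d/n = 21·200/375 = 11.2000; b·c/n = 91·63/375 = 15.2880
OR_MH = (16.8093 + 6.5138 + 11.2000) / (30.9572 + 39.2281 + 15.2880) = 34.5231 / 85.4733 = 0.40391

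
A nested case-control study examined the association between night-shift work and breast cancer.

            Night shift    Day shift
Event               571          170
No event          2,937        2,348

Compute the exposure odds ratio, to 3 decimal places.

2.685

Reading the table with exposure as columns: a = 571 (Night shift, case), b = 2937 (Night shift, non-case), c = 170 (Day shift, case), d = 2348.
OR = (a·d)/(b·c) = (571 × 2348) / (2937 × 170) = 1340708 / 499290 = 2.68523
The odds of breast cancer are about 2.69 times as high in the night shift group.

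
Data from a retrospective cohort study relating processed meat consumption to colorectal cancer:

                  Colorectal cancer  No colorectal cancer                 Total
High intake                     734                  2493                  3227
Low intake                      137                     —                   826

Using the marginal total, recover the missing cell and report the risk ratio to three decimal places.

The missing cell is in the unexposed row: 826 − 137 = 689.
So a = 734, b = 2493, c = 137, d = 689.
RR = [a/(a+b)] / [c/(c+d)] = (734/3227) / (137/826) = 0.22746/0.16586 = 1.37138

1.371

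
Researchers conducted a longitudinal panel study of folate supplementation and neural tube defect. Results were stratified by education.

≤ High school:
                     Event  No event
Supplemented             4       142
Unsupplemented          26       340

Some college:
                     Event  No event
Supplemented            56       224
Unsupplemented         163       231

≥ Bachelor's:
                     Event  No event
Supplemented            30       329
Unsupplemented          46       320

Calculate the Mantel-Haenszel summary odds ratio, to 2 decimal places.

OR_MH = Σ(aᵢdᵢ/nᵢ) / Σ(bᵢcᵢ/nᵢ), where nᵢ is the stratum total.
Stratum 1 (≤ High school): n = 512; a·d/n = 4·340/512 = 2.6562; b·c/n = 142·26/512 = 7.2109
Stratum 2 (Some college): n = 674; a·d/n = 56·231/674 = 19.1929; b·c/n = 224·163/674 = 54.1721
Stratum 3 (≥ Bachelor's): n = 725; a·d/n = 30·320/725 = 13.2414; b·c/n = 329·46/725 = 20.8745
OR_MH = (2.6562 + 19.1929 + 13.2414) / (7.2109 + 54.1721 + 20.8745) = 35.0905 / 82.2575 = 0.42659

0.43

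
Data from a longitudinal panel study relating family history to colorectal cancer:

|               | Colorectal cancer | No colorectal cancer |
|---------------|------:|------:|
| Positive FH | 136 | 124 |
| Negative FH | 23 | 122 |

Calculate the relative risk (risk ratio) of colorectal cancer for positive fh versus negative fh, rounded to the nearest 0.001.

Cells: a = 136, b = 124, c = 23, d = 122.
Risk in exposed = 136/260 = 0.52308; risk in unexposed = 23/145 = 0.15862.
RR = 0.52308 / 0.15862 = 3.29766
The risk among the exposed is 3.30 times that among the unexposed.

3.298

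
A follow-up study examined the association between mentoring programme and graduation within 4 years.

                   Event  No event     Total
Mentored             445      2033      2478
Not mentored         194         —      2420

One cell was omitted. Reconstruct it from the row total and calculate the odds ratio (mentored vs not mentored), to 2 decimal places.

2.51

The missing cell is in the unexposed row: 2420 − 194 = 2226.
So a = 445, b = 2033, c = 194, d = 2226.
OR = (a·d)/(b·c) = (445 × 2226) / (2033 × 194) = 990570 / 394402 = 2.51157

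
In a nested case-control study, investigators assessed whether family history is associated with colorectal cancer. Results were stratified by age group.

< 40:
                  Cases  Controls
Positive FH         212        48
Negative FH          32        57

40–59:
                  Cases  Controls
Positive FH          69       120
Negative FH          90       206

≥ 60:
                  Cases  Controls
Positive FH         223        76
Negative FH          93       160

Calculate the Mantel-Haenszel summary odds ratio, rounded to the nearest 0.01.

3.26

OR_MH = Σ(aᵢdᵢ/nᵢ) / Σ(bᵢcᵢ/nᵢ), where nᵢ is the stratum total.
Stratum 1 (< 40): n = 349; a·d/n = 212·57/349 = 34.6246; b·c/n = 48·32/349 = 4.4011
Stratum 2 (40–59): n = 485; a·d/n = 69·206/485 = 29.3072; b·c/n = 120·90/485 = 22.2680
Stratum 3 (≥ 60): n = 552; a·d/n = 223·160/552 = 64.6377; b·c/n = 76·93/552 = 12.8043
OR_MH = (34.6246 + 29.3072 + 64.6377) / (4.4011 + 22.2680 + 12.8043) = 128.5695 / 39.4735 = 3.25711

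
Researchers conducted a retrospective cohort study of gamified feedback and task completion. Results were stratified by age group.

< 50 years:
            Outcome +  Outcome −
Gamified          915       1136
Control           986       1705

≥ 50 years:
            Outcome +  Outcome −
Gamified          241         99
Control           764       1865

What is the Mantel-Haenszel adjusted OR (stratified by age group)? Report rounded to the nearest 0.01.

1.84

OR_MH = Σ(aᵢdᵢ/nᵢ) / Σ(bᵢcᵢ/nᵢ), where nᵢ is the stratum total.
Stratum 1 (< 50 years): n = 4742; a·d/n = 915·1705/4742 = 328.9909; b·c/n = 1136·986/4742 = 236.2075
Stratum 2 (≥ 50 years): n = 2969; a·d/n = 241·1865/2969 = 151.3860; b·c/n = 99·764/2969 = 25.4752
OR_MH = (328.9909 + 151.3860) / (236.2075 + 25.4752) = 480.3769 / 261.6828 = 1.83572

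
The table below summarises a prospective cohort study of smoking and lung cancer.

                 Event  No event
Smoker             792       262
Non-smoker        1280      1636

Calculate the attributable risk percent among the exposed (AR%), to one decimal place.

Cells: a = 792, b = 262, c = 1280, d = 1636.
Risk in exposed = 792/1054 = 0.75142; risk in unexposed = 1280/2916 = 0.43896.
RR = 0.75142/0.43896 = 1.71184
AR% = (RR − 1)/RR × 100 = (1.71184 − 1)/1.71184 × 100 = 41.5832%

41.6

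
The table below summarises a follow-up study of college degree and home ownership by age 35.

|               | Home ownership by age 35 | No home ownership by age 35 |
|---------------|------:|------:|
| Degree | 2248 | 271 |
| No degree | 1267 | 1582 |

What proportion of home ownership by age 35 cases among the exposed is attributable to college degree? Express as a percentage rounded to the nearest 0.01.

Cells: a = 2248, b = 271, c = 1267, d = 1582.
Risk in exposed = 2248/2519 = 0.89242; risk in unexposed = 1267/2849 = 0.44472.
RR = 0.89242/0.44472 = 2.00671
AR% = (RR − 1)/RR × 100 = (2.00671 − 1)/2.00671 × 100 = 50.1671%

50.17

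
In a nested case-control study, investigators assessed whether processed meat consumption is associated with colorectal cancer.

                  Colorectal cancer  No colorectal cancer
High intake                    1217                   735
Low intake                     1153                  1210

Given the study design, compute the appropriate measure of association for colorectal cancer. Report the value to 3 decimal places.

Cells: a = 1217, b = 735, c = 1153, d = 1210.
This is a nested case-control study: participants were sampled on outcome status, so risks in the source population cannot be estimated directly — relative risk is not valid here. The odds ratio is the appropriate measure.
OR = (a·d)/(b·c) = (1217 × 1210) / (735 × 1153) = 1472570 / 847455 = 1.73764

1.738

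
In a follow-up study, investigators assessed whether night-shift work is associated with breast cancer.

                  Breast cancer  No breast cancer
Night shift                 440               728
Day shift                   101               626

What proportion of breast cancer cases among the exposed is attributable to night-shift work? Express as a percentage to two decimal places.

Cells: a = 440, b = 728, c = 101, d = 626.
Risk in exposed = 440/1168 = 0.37671; risk in unexposed = 101/727 = 0.13893.
RR = 0.37671/0.13893 = 2.71158
AR% = (RR − 1)/RR × 100 = (2.71158 − 1)/2.71158 × 100 = 63.1212%

63.12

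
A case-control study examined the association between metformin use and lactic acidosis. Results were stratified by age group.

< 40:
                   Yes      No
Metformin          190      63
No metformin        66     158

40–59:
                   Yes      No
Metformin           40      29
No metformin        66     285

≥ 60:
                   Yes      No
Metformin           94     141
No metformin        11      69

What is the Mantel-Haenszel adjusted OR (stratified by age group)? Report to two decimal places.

OR_MH = Σ(aᵢdᵢ/nᵢ) / Σ(bᵢcᵢ/nᵢ), where nᵢ is the stratum total.
Stratum 1 (< 40): n = 477; a·d/n = 190·158/477 = 62.9350; b·c/n = 63·66/477 = 8.7170
Stratum 2 (40–59): n = 420; a·d/n = 40·285/420 = 27.1429; b·c/n = 29·66/420 = 4.5571
Stratum 3 (≥ 60): n = 315; a·d/n = 94·69/315 = 20.5905; b·c/n = 141·11/315 = 4.9238
OR_MH = (62.9350 + 27.1429 + 20.5905) / (8.7170 + 4.5571 + 4.9238) = 110.6683 / 18.1979 = 6.08137

6.08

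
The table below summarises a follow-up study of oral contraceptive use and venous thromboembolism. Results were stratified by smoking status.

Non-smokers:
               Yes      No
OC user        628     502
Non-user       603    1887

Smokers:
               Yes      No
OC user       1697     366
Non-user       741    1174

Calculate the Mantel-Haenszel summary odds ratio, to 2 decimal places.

5.46

OR_MH = Σ(aᵢdᵢ/nᵢ) / Σ(bᵢcᵢ/nᵢ), where nᵢ is the stratum total.
Stratum 1 (Non-smokers): n = 3620; a·d/n = 628·1887/3620 = 327.3580; b·c/n = 502·603/3620 = 83.6204
Stratum 2 (Smokers): n = 3978; a·d/n = 1697·1174/3978 = 500.8240; b·c/n = 366·741/3978 = 68.1765
OR_MH = (327.3580 + 500.8240) / (83.6204 + 68.1765) = 828.1820 / 151.7969 = 5.45586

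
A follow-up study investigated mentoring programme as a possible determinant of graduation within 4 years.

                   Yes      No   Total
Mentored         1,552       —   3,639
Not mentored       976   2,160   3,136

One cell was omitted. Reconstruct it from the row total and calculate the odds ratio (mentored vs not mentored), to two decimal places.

1.65

The missing cell is in the exposed row: 3639 − 1552 = 2087.
So a = 1552, b = 2087, c = 976, d = 2160.
OR = (a·d)/(b·c) = (1552 × 2160) / (2087 × 976) = 3352320 / 2036912 = 1.64579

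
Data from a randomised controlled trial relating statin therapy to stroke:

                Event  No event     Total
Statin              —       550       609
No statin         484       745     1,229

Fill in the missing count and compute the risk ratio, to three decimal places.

0.246

The missing cell is in the exposed row: 609 − 550 = 59.
So a = 59, b = 550, c = 484, d = 745.
RR = [a/(a+b)] / [c/(c+d)] = (59/609) / (484/1229) = 0.09688/0.39382 = 0.24600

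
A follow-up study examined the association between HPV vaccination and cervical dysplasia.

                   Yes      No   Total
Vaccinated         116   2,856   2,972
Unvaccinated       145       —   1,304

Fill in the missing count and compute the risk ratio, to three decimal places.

The missing cell is in the unexposed row: 1304 − 145 = 1159.
So a = 116, b = 2856, c = 145, d = 1159.
RR = [a/(a+b)] / [c/(c+d)] = (116/2972) / (145/1304) = 0.03903/0.11120 = 0.35101

0.351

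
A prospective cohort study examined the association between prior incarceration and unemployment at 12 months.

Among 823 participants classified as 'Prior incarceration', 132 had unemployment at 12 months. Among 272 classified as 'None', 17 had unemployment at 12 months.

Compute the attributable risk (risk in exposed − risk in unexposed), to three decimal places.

From the description: a = 132, b = 691, c = 17, d = 255.
Risk in exposed = 132/823 = 0.160389; risk in unexposed = 17/272 = 0.062500.
Risk difference = 0.160389 − 0.062500 = 0.097889

0.098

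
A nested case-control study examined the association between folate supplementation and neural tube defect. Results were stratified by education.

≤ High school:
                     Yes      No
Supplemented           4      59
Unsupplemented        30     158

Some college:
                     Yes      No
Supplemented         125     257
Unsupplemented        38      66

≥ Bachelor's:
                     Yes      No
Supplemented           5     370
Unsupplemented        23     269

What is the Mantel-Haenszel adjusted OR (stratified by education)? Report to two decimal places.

OR_MH = Σ(aᵢdᵢ/nᵢ) / Σ(bᵢcᵢ/nᵢ), where nᵢ is the stratum total.
Stratum 1 (≤ High school): n = 251; a·d/n = 4·158/251 = 2.5179; b·c/n = 59·30/251 = 7.0518
Stratum 2 (Some college): n = 486; a·d/n = 125·66/486 = 16.9753; b·c/n = 257·38/486 = 20.0947
Stratum 3 (≥ Bachelor's): n = 667; a·d/n = 5·269/667 = 2.0165; b·c/n = 370·23/667 = 12.7586
OR_MH = (2.5179 + 16.9753 + 2.0165) / (7.0518 + 20.0947 + 12.7586) = 21.5097 / 39.9051 = 0.53902

0.54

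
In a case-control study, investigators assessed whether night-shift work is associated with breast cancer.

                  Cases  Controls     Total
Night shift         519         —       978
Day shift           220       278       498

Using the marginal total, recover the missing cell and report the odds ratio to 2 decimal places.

1.43

The missing cell is in the exposed row: 978 − 519 = 459.
So a = 519, b = 459, c = 220, d = 278.
OR = (a·d)/(b·c) = (519 × 278) / (459 × 220) = 144282 / 100980 = 1.42882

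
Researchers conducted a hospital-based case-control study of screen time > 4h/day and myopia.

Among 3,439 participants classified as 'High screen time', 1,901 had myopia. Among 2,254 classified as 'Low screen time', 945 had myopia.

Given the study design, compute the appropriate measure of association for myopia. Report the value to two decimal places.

From the description: a = 1901, b = 1538, c = 945, d = 1309.
This is a hospital-based case-control study: participants were sampled on outcome status, so risks in the source population cannot be estimated directly — relative risk is not valid here. The odds ratio is the appropriate measure.
OR = (a·d)/(b·c) = (1901 × 1309) / (1538 × 945) = 2488409 / 1453410 = 1.71212

1.71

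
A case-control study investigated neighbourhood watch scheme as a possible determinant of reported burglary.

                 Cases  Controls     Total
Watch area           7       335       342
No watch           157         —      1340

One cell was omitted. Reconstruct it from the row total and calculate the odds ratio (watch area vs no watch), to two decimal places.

0.16

The missing cell is in the unexposed row: 1340 − 157 = 1183.
So a = 7, b = 335, c = 157, d = 1183.
OR = (a·d)/(b·c) = (7 × 1183) / (335 × 157) = 8281 / 52595 = 0.15745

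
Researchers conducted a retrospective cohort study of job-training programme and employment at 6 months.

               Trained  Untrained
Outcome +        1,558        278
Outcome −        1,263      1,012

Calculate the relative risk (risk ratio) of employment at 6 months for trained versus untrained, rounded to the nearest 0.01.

Reading the table with exposure as columns: a = 1558 (Trained, case), b = 1263 (Trained, non-case), c = 278 (Untrained, case), d = 1012.
Risk in exposed = 1558/2821 = 0.55229; risk in unexposed = 278/1290 = 0.21550.
RR = 0.55229 / 0.21550 = 2.56277
The risk among the exposed is 2.56 times that among the unexposed.

2.56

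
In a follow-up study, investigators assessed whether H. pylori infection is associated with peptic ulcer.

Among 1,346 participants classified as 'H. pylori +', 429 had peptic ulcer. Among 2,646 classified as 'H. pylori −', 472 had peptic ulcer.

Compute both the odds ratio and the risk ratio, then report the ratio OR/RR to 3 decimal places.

From the description: a = 429, b = 917, c = 472, d = 2174.
OR = (429·2174)/(917·472) = 932646/432824 = 2.15479
Risk in exposed = 429/1346 = 0.31872; risk in unexposed = 472/2646 = 0.17838; RR = 1.78673
OR/RR = 2.15479 / 1.78673 = 1.20599
The outcome is not rare, so the OR lies further from 1 than the RR.

1.206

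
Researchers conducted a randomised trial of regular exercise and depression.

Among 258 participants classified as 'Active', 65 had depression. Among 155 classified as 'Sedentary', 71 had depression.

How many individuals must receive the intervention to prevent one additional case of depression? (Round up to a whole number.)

5

Risk in treated group = 65/258 = 0.25194; risk in control = 71/155 = 0.45806.
Absolute risk reduction = 0.45806 − 0.25194 = 0.20613
NNT = 1 / ARR = 1 / 0.20613 = 4.851 → round up → 5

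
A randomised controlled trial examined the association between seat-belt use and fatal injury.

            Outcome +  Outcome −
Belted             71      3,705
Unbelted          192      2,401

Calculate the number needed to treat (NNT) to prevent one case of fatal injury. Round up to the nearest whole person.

19

Risk in treated group = 71/3776 = 0.01880; risk in control = 192/2593 = 0.07405.
Absolute risk reduction = 0.07405 − 0.01880 = 0.05524
NNT = 1 / ARR = 1 / 0.05524 = 18.102 → round up → 19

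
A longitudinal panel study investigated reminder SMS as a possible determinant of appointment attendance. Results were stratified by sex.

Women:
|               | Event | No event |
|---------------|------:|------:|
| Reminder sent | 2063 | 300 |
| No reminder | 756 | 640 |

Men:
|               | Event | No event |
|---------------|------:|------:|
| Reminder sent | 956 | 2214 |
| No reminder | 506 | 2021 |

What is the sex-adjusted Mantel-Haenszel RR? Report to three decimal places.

RR_MH = Σ(aᵢ·n₀ᵢ/nᵢ) / Σ(cᵢ·n₁ᵢ/nᵢ), with n₁ᵢ = aᵢ+bᵢ (exposed), n₀ᵢ = cᵢ+dᵢ (unexposed), nᵢ = n₁ᵢ+n₀ᵢ.
Stratum 1 (Women): n₁ = 2363, n₀ = 1396, n = 3759; a·n₀/n = 2063·1396/3759 = 766.1474; c·n₁/n = 756·2363/3759 = 475.2402
Stratum 2 (Men): n₁ = 3170, n₀ = 2527, n = 5697; a·n₀/n = 956·2527/5697 = 424.0499; c·n₁/n = 506·3170/5697 = 281.5552
RR_MH = (766.1474 + 424.0499) / (475.2402 + 281.5552) = 1190.1972 / 756.7954 = 1.57268

1.573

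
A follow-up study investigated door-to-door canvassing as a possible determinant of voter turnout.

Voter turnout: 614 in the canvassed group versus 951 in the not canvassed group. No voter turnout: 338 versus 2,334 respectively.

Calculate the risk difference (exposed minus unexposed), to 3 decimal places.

0.355

From the description: a = 614, b = 338, c = 951, d = 2334.
Risk in exposed = 614/952 = 0.644958; risk in unexposed = 951/3285 = 0.289498.
Risk difference = 0.644958 − 0.289498 = 0.355460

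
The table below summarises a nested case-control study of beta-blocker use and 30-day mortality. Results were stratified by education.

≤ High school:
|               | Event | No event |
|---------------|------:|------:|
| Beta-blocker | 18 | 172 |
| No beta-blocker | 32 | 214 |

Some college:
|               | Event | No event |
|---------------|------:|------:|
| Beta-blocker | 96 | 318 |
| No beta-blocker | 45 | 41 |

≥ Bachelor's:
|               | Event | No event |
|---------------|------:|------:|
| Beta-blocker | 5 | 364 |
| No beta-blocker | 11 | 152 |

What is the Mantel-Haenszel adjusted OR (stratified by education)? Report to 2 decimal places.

0.37

OR_MH = Σ(aᵢdᵢ/nᵢ) / Σ(bᵢcᵢ/nᵢ), where nᵢ is the stratum total.
Stratum 1 (≤ High school): n = 436; a·d/n = 18·214/436 = 8.8349; b·c/n = 172·32/436 = 12.6239
Stratum 2 (Some college): n = 500; a·d/n = 96·41/500 = 7.8720; b·c/n = 318·45/500 = 28.6200
Stratum 3 (≥ Bachelor's): n = 532; a·d/n = 5·152/532 = 1.4286; b·c/n = 364·11/532 = 7.5263
OR_MH = (8.8349 + 7.8720 + 1.4286) / (12.6239 + 28.6200 + 7.5263) = 18.1354 / 48.7702 = 0.37186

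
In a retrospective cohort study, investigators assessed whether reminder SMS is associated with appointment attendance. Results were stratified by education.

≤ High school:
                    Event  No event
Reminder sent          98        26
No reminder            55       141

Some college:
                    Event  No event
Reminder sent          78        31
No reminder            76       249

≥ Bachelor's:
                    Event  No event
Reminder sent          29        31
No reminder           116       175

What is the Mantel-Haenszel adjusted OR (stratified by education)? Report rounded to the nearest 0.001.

OR_MH = Σ(aᵢdᵢ/nᵢ) / Σ(bᵢcᵢ/nᵢ), where nᵢ is the stratum total.
Stratum 1 (≤ High school): n = 320; a·d/n = 98·141/320 = 43.1812; b·c/n = 26·55/320 = 4.4688
Stratum 2 (Some college): n = 434; a·d/n = 78·249/434 = 44.7512; b·c/n = 31·76/434 = 5.4286
Stratum 3 (≥ Bachelor's): n = 351; a·d/n = 29·175/351 = 14.4587; b·c/n = 31·116/351 = 10.2450
OR_MH = (43.1812 + 44.7512 + 14.4587) / (4.4688 + 5.4286 + 10.2450) = 102.3911 / 20.1423 = 5.08338

5.083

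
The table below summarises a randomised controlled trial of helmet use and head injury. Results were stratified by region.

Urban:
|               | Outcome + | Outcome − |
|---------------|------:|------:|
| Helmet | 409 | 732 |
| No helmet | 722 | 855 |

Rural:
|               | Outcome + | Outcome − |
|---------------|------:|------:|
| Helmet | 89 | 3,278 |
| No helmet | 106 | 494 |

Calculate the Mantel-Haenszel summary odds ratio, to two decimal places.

OR_MH = Σ(aᵢdᵢ/nᵢ) / Σ(bᵢcᵢ/nᵢ), where nᵢ is the stratum total.
Stratum 1 (Urban): n = 2718; a·d/n = 409·855/2718 = 128.6589; b·c/n = 732·722/2718 = 194.4459
Stratum 2 (Rural): n = 3967; a·d/n = 89·494/3967 = 11.0829; b·c/n = 3278·106/3967 = 87.5896
OR_MH = (128.6589 + 11.0829) / (194.4459 + 87.5896) = 139.7419 / 282.0355 = 0.49548

0.50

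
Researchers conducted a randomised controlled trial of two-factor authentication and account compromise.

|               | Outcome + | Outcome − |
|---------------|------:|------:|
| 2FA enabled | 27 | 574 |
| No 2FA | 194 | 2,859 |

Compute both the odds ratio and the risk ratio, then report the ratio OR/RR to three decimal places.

0.981

Cells: a = 27, b = 574, c = 194, d = 2859.
OR = (27·2859)/(574·194) = 77193/111356 = 0.69321
Risk in exposed = 27/601 = 0.04493; risk in unexposed = 194/3053 = 0.06354; RR = 0.70699
OR/RR = 0.69321 / 0.70699 = 0.98051
The outcome is rare in both groups, so OR ≈ RR (ratio near 1).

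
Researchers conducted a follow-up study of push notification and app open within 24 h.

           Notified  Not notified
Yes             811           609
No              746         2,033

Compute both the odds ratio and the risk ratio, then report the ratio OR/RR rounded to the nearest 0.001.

1.606

Reading the table with exposure as columns: a = 811 (Notified, case), b = 746 (Notified, non-case), c = 609 (Not notified, case), d = 2033.
OR = (811·2033)/(746·609) = 1648763/454314 = 3.62913
Risk in exposed = 811/1557 = 0.52087; risk in unexposed = 609/2642 = 0.23051; RR = 2.25968
OR/RR = 3.62913 / 2.25968 = 1.60603
The outcome is not rare, so the OR lies further from 1 than the RR.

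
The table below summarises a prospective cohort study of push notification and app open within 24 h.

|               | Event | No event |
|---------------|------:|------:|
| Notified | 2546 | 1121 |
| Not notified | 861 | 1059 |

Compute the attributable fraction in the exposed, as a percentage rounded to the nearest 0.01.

35.41

Cells: a = 2546, b = 1121, c = 861, d = 1059.
Risk in exposed = 2546/3667 = 0.69430; risk in unexposed = 861/1920 = 0.44844.
RR = 0.69430/0.44844 = 1.54827
AR% = (RR − 1)/RR × 100 = (1.54827 − 1)/1.54827 × 100 = 35.4116%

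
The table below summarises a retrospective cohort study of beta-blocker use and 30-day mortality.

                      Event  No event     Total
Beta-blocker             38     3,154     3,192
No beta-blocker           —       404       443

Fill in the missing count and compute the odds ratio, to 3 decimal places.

The missing cell is in the unexposed row: 443 − 404 = 39.
So a = 38, b = 3154, c = 39, d = 404.
OR = (a·d)/(b·c) = (38 × 404) / (3154 × 39) = 15352 / 123006 = 0.12481

0.125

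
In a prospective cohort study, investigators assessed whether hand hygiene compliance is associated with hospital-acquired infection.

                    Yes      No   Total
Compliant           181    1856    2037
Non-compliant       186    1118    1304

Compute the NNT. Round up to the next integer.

Risk in treated group = 181/2037 = 0.08886; risk in control = 186/1304 = 0.14264.
Absolute risk reduction = 0.14264 − 0.08886 = 0.05378
NNT = 1 / ARR = 1 / 0.05378 = 18.594 → round up → 19

19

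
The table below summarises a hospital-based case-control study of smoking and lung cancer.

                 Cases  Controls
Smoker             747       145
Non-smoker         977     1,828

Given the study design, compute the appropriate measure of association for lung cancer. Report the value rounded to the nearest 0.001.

Cells: a = 747, b = 145, c = 977, d = 1828.
This is a hospital-based case-control study: participants were sampled on outcome status, so risks in the source population cannot be estimated directly — relative risk is not valid here. The odds ratio is the appropriate measure.
OR = (a·d)/(b·c) = (747 × 1828) / (145 × 977) = 1365516 / 141665 = 9.63905

9.639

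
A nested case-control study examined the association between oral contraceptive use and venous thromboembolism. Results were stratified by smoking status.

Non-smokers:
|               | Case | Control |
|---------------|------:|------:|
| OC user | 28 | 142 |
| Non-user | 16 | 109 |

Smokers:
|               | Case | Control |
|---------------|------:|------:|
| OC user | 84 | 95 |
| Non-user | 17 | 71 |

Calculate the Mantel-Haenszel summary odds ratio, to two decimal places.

2.38

OR_MH = Σ(aᵢdᵢ/nᵢ) / Σ(bᵢcᵢ/nᵢ), where nᵢ is the stratum total.
Stratum 1 (Non-smokers): n = 295; a·d/n = 28·109/295 = 10.3458; b·c/n = 142·16/295 = 7.7017
Stratum 2 (Smokers): n = 267; a·d/n = 84·71/267 = 22.3371; b·c/n = 95·17/267 = 6.0487
OR_MH = (10.3458 + 22.3371) / (7.7017 + 6.0487) = 32.6828 / 13.7504 = 2.37687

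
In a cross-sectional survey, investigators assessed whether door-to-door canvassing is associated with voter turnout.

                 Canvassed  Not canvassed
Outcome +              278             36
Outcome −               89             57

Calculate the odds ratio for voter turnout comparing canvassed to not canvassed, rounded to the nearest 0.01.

4.95

Reading the table with exposure as columns: a = 278 (Canvassed, case), b = 89 (Canvassed, non-case), c = 36 (Not canvassed, case), d = 57.
OR = (a·d)/(b·c) = (278 × 57) / (89 × 36) = 15846 / 3204 = 4.94569
The odds of voter turnout are about 4.95 times as high in the canvassed group.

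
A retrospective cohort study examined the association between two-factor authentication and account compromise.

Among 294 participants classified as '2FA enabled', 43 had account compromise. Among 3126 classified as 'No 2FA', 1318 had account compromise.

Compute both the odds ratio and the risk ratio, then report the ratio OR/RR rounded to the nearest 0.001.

0.677

From the description: a = 43, b = 251, c = 1318, d = 1808.
OR = (43·1808)/(251·1318) = 77744/330818 = 0.23501
Risk in exposed = 43/294 = 0.14626; risk in unexposed = 1318/3126 = 0.42163; RR = 0.34689
OR/RR = 0.23501 / 0.34689 = 0.67746
The outcome is not rare, so the OR lies further from 1 than the RR.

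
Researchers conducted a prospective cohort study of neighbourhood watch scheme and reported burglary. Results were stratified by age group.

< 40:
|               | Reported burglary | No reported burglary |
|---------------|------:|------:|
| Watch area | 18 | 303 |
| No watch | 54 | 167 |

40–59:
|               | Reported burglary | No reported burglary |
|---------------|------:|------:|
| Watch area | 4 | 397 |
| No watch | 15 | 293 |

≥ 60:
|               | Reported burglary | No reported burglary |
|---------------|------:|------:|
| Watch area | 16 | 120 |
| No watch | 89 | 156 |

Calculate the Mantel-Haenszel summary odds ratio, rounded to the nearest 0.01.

OR_MH = Σ(aᵢdᵢ/nᵢ) / Σ(bᵢcᵢ/nᵢ), where nᵢ is the stratum total.
Stratum 1 (< 40): n = 542; a·d/n = 18·167/542 = 5.5461; b·c/n = 303·54/542 = 30.1882
Stratum 2 (40–59): n = 709; a·d/n = 4·293/709 = 1.6530; b·c/n = 397·15/709 = 8.3992
Stratum 3 (≥ 60): n = 381; a·d/n = 16·156/381 = 6.5512; b·c/n = 120·89/381 = 28.0315
OR_MH = (5.5461 + 1.6530 + 6.5512) / (30.1882 + 8.3992 + 28.0315) = 13.7503 / 66.6188 = 0.20640

0.21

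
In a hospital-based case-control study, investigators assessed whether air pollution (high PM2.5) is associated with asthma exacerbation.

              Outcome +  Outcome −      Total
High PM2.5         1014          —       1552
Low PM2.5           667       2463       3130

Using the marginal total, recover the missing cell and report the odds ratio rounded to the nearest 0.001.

The missing cell is in the exposed row: 1552 − 1014 = 538.
So a = 1014, b = 538, c = 667, d = 2463.
OR = (a·d)/(b·c) = (1014 × 2463) / (538 × 667) = 2497482 / 358846 = 6.95976

6.960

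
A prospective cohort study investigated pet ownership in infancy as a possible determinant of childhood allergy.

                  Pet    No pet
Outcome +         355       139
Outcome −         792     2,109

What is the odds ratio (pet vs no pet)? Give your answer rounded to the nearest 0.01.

Reading the table with exposure as columns: a = 355 (Pet, case), b = 792 (Pet, non-case), c = 139 (No pet, case), d = 2109.
OR = (a·d)/(b·c) = (355 × 2109) / (792 × 139) = 748695 / 110088 = 6.80088
The odds of childhood allergy are about 6.80 times as high in the pet group.

6.80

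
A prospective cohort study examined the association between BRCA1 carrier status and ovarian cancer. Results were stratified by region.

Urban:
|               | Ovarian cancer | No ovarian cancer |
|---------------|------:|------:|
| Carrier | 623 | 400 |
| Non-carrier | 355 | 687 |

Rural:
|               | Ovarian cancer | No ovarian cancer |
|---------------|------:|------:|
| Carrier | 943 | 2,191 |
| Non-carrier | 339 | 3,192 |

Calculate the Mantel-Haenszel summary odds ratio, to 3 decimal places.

3.656

OR_MH = Σ(aᵢdᵢ/nᵢ) / Σ(bᵢcᵢ/nᵢ), where nᵢ is the stratum total.
Stratum 1 (Urban): n = 2065; a·d/n = 623·687/2065 = 207.2644; b·c/n = 400·355/2065 = 68.7651
Stratum 2 (Rural): n = 6665; a·d/n = 943·3192/6665 = 451.6213; b·c/n = 2191·339/6665 = 111.4402
OR_MH = (207.2644 + 451.6213) / (68.7651 + 111.4402) = 658.8857 / 180.2053 = 3.65631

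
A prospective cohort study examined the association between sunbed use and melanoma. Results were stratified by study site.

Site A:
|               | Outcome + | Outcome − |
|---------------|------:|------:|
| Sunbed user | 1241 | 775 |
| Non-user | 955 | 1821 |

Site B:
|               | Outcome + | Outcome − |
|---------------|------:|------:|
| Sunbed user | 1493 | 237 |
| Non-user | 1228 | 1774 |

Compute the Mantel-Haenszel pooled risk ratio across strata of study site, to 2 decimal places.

1.96

RR_MH = Σ(aᵢ·n₀ᵢ/nᵢ) / Σ(cᵢ·n₁ᵢ/nᵢ), with n₁ᵢ = aᵢ+bᵢ (exposed), n₀ᵢ = cᵢ+dᵢ (unexposed), nᵢ = n₁ᵢ+n₀ᵢ.
Stratum 1 (Site A): n₁ = 2016, n₀ = 2776, n = 4792; a·n₀/n = 1241·2776/4792 = 718.9098; c·n₁/n = 955·2016/4792 = 401.7696
Stratum 2 (Site B): n₁ = 1730, n₀ = 3002, n = 4732; a·n₀/n = 1493·3002/4732 = 947.1653; c·n₁/n = 1228·1730/4732 = 448.9518
RR_MH = (718.9098 + 947.1653) / (401.7696 + 448.9518) = 1666.0751 / 850.7214 = 1.95843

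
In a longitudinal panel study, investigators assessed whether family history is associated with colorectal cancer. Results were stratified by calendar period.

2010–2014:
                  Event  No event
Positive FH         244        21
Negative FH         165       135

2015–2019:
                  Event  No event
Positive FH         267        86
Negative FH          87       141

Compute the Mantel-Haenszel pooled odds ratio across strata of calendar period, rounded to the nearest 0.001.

6.475

OR_MH = Σ(aᵢdᵢ/nᵢ) / Σ(bᵢcᵢ/nᵢ), where nᵢ is the stratum total.
Stratum 1 (2010–2014): n = 565; a·d/n = 244·135/565 = 58.3009; b·c/n = 21·165/565 = 6.1327
Stratum 2 (2015–2019): n = 581; a·d/n = 267·141/581 = 64.7969; b·c/n = 86·87/581 = 12.8778
OR_MH = (58.3009 + 64.7969) / (6.1327 + 12.8778) = 123.0978 / 19.0105 = 6.47524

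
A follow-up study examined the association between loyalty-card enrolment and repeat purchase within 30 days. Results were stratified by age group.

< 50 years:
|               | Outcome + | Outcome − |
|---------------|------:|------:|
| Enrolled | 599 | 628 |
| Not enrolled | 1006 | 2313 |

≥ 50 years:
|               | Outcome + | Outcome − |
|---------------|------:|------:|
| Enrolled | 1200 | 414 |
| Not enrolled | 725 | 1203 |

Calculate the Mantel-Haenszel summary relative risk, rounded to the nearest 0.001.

1.812

RR_MH = Σ(aᵢ·n₀ᵢ/nᵢ) / Σ(cᵢ·n₁ᵢ/nᵢ), with n₁ᵢ = aᵢ+bᵢ (exposed), n₀ᵢ = cᵢ+dᵢ (unexposed), nᵢ = n₁ᵢ+n₀ᵢ.
Stratum 1 (< 50 years): n₁ = 1227, n₀ = 3319, n = 4546; a·n₀/n = 599·3319/4546 = 437.3253; c·n₁/n = 1006·1227/4546 = 271.5271
Stratum 2 (≥ 50 years): n₁ = 1614, n₀ = 1928, n = 3542; a·n₀/n = 1200·1928/3542 = 653.1903; c·n₁/n = 725·1614/3542 = 330.3642
RR_MH = (437.3253 + 653.1903) / (271.5271 + 330.3642) = 1090.5156 / 601.8913 = 1.81182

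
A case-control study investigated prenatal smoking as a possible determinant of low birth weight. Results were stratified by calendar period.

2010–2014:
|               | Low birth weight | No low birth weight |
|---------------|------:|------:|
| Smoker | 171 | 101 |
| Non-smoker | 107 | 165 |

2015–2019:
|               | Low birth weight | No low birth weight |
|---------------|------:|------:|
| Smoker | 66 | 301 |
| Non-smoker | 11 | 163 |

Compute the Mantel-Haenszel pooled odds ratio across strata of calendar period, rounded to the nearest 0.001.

2.761

OR_MH = Σ(aᵢdᵢ/nᵢ) / Σ(bᵢcᵢ/nᵢ), where nᵢ is the stratum total.
Stratum 1 (2010–2014): n = 544; a·d/n = 171·165/544 = 51.8658; b·c/n = 101·107/544 = 19.8658
Stratum 2 (2015–2019): n = 541; a·d/n = 66·163/541 = 19.8854; b·c/n = 301·11/541 = 6.1201
OR_MH = (51.8658 + 19.8854) / (19.8658 + 6.1201) = 71.7512 / 25.9860 = 2.76115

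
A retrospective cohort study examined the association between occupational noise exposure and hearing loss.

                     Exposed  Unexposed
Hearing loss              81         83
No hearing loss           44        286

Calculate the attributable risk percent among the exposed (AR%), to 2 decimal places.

65.29

Reading the table with exposure as columns: a = 81 (Exposed, case), b = 44 (Exposed, non-case), c = 83 (Unexposed, case), d = 286.
Risk in exposed = 81/125 = 0.64800; risk in unexposed = 83/369 = 0.22493.
RR = 0.64800/0.22493 = 2.88087
AR% = (RR − 1)/RR × 100 = (2.88087 − 1)/2.88087 × 100 = 65.2882%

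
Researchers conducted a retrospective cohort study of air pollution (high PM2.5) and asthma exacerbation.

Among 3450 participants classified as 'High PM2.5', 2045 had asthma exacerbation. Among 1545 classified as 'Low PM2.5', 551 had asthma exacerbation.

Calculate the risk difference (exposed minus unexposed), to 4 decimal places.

From the description: a = 2045, b = 1405, c = 551, d = 994.
Risk in exposed = 2045/3450 = 0.592754; risk in unexposed = 551/1545 = 0.356634.
Risk difference = 0.592754 − 0.356634 = 0.236119

0.2361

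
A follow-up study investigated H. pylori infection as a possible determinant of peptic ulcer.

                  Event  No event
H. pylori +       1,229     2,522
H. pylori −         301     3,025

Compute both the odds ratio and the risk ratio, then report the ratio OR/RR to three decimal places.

Cells: a = 1229, b = 2522, c = 301, d = 3025.
OR = (1229·3025)/(2522·301) = 3717725/759122 = 4.89740
Risk in exposed = 1229/3751 = 0.32765; risk in unexposed = 301/3326 = 0.09050; RR = 3.62043
OR/RR = 4.89740 / 3.62043 = 1.35271
The outcome is not rare, so the OR lies further from 1 than the RR.

1.353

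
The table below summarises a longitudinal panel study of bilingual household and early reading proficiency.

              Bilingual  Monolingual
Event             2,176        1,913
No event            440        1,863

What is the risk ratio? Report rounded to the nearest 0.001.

1.642

Reading the table with exposure as columns: a = 2176 (Bilingual, case), b = 440 (Bilingual, non-case), c = 1913 (Monolingual, case), d = 1863.
Risk in exposed = 2176/2616 = 0.83180; risk in unexposed = 1913/3776 = 0.50662.
RR = 0.83180 / 0.50662 = 1.64187
The risk among the exposed is 1.64 times that among the unexposed.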